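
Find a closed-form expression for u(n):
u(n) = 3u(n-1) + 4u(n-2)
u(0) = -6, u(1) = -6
Characteristic equation: x² - 3x - 4 = 0, which factors as (x - (4))(x - (-1)) = 0.
Roots r₁ = 4, r₂ = -1 (distinct).
General solution: u(n) = A·(4)^n + B·(-1)^n.
From u(0) = -6: A + B = -6.
From u(1) = -6: 4A - B = -6.
Solving: A = - \frac{12}{5}, B = - \frac{18}{5}.
So u(n) = - \frac{18 \left(-1\right)^{n}}{5} - \frac{12 \cdot 4^{n}}{5}.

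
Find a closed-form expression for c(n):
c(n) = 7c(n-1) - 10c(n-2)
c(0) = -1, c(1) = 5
Characteristic equation: x² - 7x + 10 = 0, which factors as (x - (2))(x - (5)) = 0.
Roots r₁ = 2, r₂ = 5 (distinct).
General solution: c(n) = A·(2)^n + B·(5)^n.
From c(0) = -1: A + B = -1.
From c(1) = 5: 2A + 5B = 5.
Solving: A = - \frac{10}{3}, B = \frac{7}{3}.
So c(n) = - \frac{10 \cdot 2^{n}}{3} + \frac{7 \cdot 5^{n}}{3}.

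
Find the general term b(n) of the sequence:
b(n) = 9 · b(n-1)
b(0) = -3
Pure geometric recurrence with ratio 9.
By induction b(n) = b(0) · (9)^n = - 3 \cdot 9^{n}.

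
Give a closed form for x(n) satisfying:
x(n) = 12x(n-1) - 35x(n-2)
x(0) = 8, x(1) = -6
Characteristic equation: x² - 12x + 35 = 0, which factors as (x - (5))(x - (7)) = 0.
Roots r₁ = 5, r₂ = 7 (distinct).
General solution: x(n) = A·(5)^n + B·(7)^n.
From x(0) = 8: A + B = 8.
From x(1) = -6: 5A + 7B = -6.
Solving: A = 31, B = -23.
So x(n) = 31 \cdot 5^{n} - 23 \cdot 7^{n}.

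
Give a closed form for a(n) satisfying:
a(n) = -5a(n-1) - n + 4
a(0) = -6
First-order linear with linear forcing.
Homogeneous solution: a_h(n) = A·(-5)^n.
Try particular a_p(n) = pn + q. Substituting:
  pn + q = -5(p(n-1) + q) - n + 4.
Matching the n-coefficient: p = -5p - 1 ⇒ p = - \frac{1}{6}.
Matching constants: q = 5p - 5q + 4 ⇒ q = \frac{19}{36}.
General: a(n) = A·(-5)^n - \frac{n}{6} + \frac{19}{36}.
Apply a(0) = -6: A + \frac{19}{36} = -6 ⇒ A = - \frac{235}{36}.
So a(n) = - \frac{235 \left(-5\right)^{n}}{36} - \frac{n}{6} + \frac{19}{36}.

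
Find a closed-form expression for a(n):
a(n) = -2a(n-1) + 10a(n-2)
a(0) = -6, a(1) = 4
Characteristic equation: x² + 2x - 10 = 0.
Discriminant Δ = (-2)² + 4·(10) = 44.
Roots r₁,₂ = (-2 ± √44)/2, so r₁ = -1 + \sqrt{11}, r₂ = - \sqrt{11} - 1.
General solution: a(n) = A·r₁^n + B·r₂^n.
From the initial conditions, A + B = -6 and r₁A + r₂B = 4.
Since r₁ - r₂ = √44: A = (4 - (-6)r₂)/√44 = -3 - \frac{\sqrt{11}}{11}, and B = -6 - A = -3 + \frac{\sqrt{11}}{11}.
So a(n) = \left(-3 - \frac{\sqrt{11}}{11}\right)\left(-1 + \sqrt{11}\right)^n + \left(-3 + \frac{\sqrt{11}}{11}\right)\left(- \sqrt{11} - 1\right)^n.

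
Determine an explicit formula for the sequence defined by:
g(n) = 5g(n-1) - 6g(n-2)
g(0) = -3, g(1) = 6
Characteristic equation: x² - 5x + 6 = 0, which factors as (x - (3))(x - (2)) = 0.
Roots r₁ = 3, r₂ = 2 (distinct).
General solution: g(n) = A·(3)^n + B·(2)^n.
From g(0) = -3: A + B = -3.
From g(1) = 6: 3A + 2B = 6.
Solving: A = 12, B = -15.
So g(n) = - 15 \cdot 2^{n} + 12 \cdot 3^{n}.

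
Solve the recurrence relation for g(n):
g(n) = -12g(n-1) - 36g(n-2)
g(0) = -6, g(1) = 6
Characteristic equation: x² + 12x + 36 = 0, which is (x - (-6))².
Repeated root r = -6.
General solution: g(n) = (A + Bn)·(-6)^n.
From g(0) = -6: A = -6.
From g(1) = 6: (A + B)·(-6) = 6 ⇒ B = 5.
So g(n) = \left(5 n - 6\right) \cdot (-6)^n.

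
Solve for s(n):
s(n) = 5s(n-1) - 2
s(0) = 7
First-order linear non-homogeneous.
Homogeneous solution: s_h(n) = A·(5)^n.
Try constant particular solution s_p = K: K = 5K - 2 ⇒ K = \frac{1}{2}.
General: s(n) = A·(5)^n + \frac{1}{2}.
Apply s(0) = 7: A + \frac{1}{2} = 7 ⇒ A = \frac{13}{2}.
So s(n) = \frac{13 \cdot 5^{n}}{2} + \frac{1}{2}.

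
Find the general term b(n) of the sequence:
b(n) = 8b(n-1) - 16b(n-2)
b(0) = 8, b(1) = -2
Characteristic equation: x² - 8x + 16 = 0, which is (x - (4))².
Repeated root r = 4.
General solution: b(n) = (A + Bn)·(4)^n.
From b(0) = 8: A = 8.
From b(1) = -2: (A + B)·(4) = -2 ⇒ B = - \frac{17}{2}.
So b(n) = \left(8 - \frac{17 n}{2}\right) \cdot (4)^n.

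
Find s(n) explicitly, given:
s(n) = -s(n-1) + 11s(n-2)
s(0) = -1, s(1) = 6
Characteristic equation: x² + x - 11 = 0.
Discriminant Δ = (-1)² + 4·(11) = 45.
Roots r₁,₂ = (-1 ± √45)/2, so r₁ = - \frac{1}{2} + \frac{3 \sqrt{5}}{2}, r₂ = - \frac{3 \sqrt{5}}{2} - \frac{1}{2}.
General solution: s(n) = A·r₁^n + B·r₂^n.
From the initial conditions, A + B = -1 and r₁A + r₂B = 6.
Since r₁ - r₂ = √45: A = (6 - (-1)r₂)/√45 = - \frac{1}{2} + \frac{11 \sqrt{5}}{30}, and B = -1 - A = - \frac{11 \sqrt{5}}{30} - \frac{1}{2}.
So s(n) = \left(- \frac{1}{2} + \frac{11 \sqrt{5}}{30}\right)\left(- \frac{1}{2} + \frac{3 \sqrt{5}}{2}\right)^n + \left(- \frac{11 \sqrt{5}}{30} - \frac{1}{2}\right)\left(- \frac{3 \sqrt{5}}{2} - \frac{1}{2}\right)^n.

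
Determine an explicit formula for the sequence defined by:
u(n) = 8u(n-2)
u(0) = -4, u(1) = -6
Characteristic equation: x² - 8 = 0.
Discriminant Δ = (0)² + 4·(8) = 32.
Roots r₁,₂ = (0 ± √32)/2, so r₁ = 2 \sqrt{2}, r₂ = - 2 \sqrt{2}.
General solution: u(n) = A·r₁^n + B·r₂^n.
From the initial conditions, A + B = -4 and r₁A + r₂B = -6.
Since r₁ - r₂ = √32: A = (-6 - (-4)r₂)/√32 = -2 - \frac{3 \sqrt{2}}{4}, and B = -4 - A = -2 + \frac{3 \sqrt{2}}{4}.
So u(n) = \left(-2 - \frac{3 \sqrt{2}}{4}\right)\left(2 \sqrt{2}\right)^n + \left(-2 + \frac{3 \sqrt{2}}{4}\right)\left(- 2 \sqrt{2}\right)^n.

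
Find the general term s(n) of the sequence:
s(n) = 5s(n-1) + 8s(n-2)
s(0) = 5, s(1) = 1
Characteristic equation: x² - 5x - 8 = 0.
Discriminant Δ = (5)² + 4·(8) = 57.
Roots r₁,₂ = (5 ± √57)/2, so r₁ = \frac{5}{2} + \frac{\sqrt{57}}{2}, r₂ = \frac{5}{2} - \frac{\sqrt{57}}{2}.
General solution: s(n) = A·r₁^n + B·r₂^n.
From the initial conditions, A + B = 5 and r₁A + r₂B = 1.
Since r₁ - r₂ = √57: A = (1 - (5)r₂)/√57 = \frac{5}{2} - \frac{23 \sqrt{57}}{114}, and B = 5 - A = \frac{23 \sqrt{57}}{114} + \frac{5}{2}.
So s(n) = \left(\frac{5}{2} - \frac{23 \sqrt{57}}{114}\right)\left(\frac{5}{2} + \frac{\sqrt{57}}{2}\right)^n + \left(\frac{23 \sqrt{57}}{114} + \frac{5}{2}\right)\left(\frac{5}{2} - \frac{\sqrt{57}}{2}\right)^n.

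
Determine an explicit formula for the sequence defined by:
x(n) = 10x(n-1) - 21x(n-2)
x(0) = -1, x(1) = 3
Characteristic equation: x² - 10x + 21 = 0, which factors as (x - (3))(x - (7)) = 0.
Roots r₁ = 3, r₂ = 7 (distinct).
General solution: x(n) = A·(3)^n + B·(7)^n.
From x(0) = -1: A + B = -1.
From x(1) = 3: 3A + 7B = 3.
Solving: A = - \frac{5}{2}, B = \frac{3}{2}.
So x(n) = - \frac{5 \cdot 3^{n}}{2} + \frac{3 \cdot 7^{n}}{2}.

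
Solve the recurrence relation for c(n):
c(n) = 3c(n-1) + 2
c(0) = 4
First-order linear non-homogeneous.
Homogeneous solution: c_h(n) = A·(3)^n.
Try constant particular solution c_p = K: K = 3K + 2 ⇒ K = -1.
General: c(n) = A·(3)^n - 1.
Apply c(0) = 4: A - 1 = 4 ⇒ A = 5.
So c(n) = 5 \cdot 3^{n} - 1.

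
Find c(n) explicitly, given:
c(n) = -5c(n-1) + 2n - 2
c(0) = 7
First-order linear with linear forcing.
Homogeneous solution: c_h(n) = A·(-5)^n.
Try particular c_p(n) = pn + q. Substituting:
  pn + q = -5(p(n-1) + q) + 2n - 2.
Matching the n-coefficient: p = -5p + 2 ⇒ p = \frac{1}{3}.
Matching constants: q = 5p - 5q - 2 ⇒ q = - \frac{1}{18}.
General: c(n) = A·(-5)^n + \frac{n}{3} - \frac{1}{18}.
Apply c(0) = 7: A - \frac{1}{18} = 7 ⇒ A = \frac{127}{18}.
So c(n) = \frac{127 \left(-5\right)^{n}}{18} + \frac{n}{3} - \frac{1}{18}.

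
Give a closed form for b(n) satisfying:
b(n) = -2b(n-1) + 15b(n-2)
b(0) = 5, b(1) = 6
Characteristic equation: x² + 2x - 15 = 0, which factors as (x - (-5))(x - (3)) = 0.
Roots r₁ = -5, r₂ = 3 (distinct).
General solution: b(n) = A·(-5)^n + B·(3)^n.
From b(0) = 5: A + B = 5.
From b(1) = 6: -5A + 3B = 6.
Solving: A = \frac{9}{8}, B = \frac{31}{8}.
So b(n) = \frac{9 \left(-5\right)^{n}}{8} + \frac{31 \cdot 3^{n}}{8}.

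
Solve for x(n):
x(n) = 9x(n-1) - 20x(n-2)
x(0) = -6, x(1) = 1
Characteristic equation: x² - 9x + 20 = 0, which factors as (x - (5))(x - (4)) = 0.
Roots r₁ = 5, r₂ = 4 (distinct).
General solution: x(n) = A·(5)^n + B·(4)^n.
From x(0) = -6: A + B = -6.
From x(1) = 1: 5A + 4B = 1.
Solving: A = 25, B = -31.
So x(n) = - 31 \cdot 4^{n} + 25 \cdot 5^{n}.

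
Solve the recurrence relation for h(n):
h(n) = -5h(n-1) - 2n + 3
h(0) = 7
First-order linear with linear forcing.
Homogeneous solution: h_h(n) = A·(-5)^n.
Try particular h_p(n) = pn + q. Substituting:
  pn + q = -5(p(n-1) + q) - 2n + 3.
Matching the n-coefficient: p = -5p - 2 ⇒ p = - \frac{1}{3}.
Matching constants: q = 5p - 5q + 3 ⇒ q = \frac{2}{9}.
General: h(n) = A·(-5)^n - \frac{n}{3} + \frac{2}{9}.
Apply h(0) = 7: A + \frac{2}{9} = 7 ⇒ A = \frac{61}{9}.
So h(n) = \frac{61 \left(-5\right)^{n}}{9} - \frac{n}{3} + \frac{2}{9}.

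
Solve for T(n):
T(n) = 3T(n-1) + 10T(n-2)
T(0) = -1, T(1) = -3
Characteristic equation: x² - 3x - 10 = 0, which factors as (x - (5))(x - (-2)) = 0.
Roots r₁ = 5, r₂ = -2 (distinct).
General solution: T(n) = A·(5)^n + B·(-2)^n.
From T(0) = -1: A + B = -1.
From T(1) = -3: 5A - 2B = -3.
Solving: A = - \frac{5}{7}, B = - \frac{2}{7}.
So T(n) = - \frac{2 \left(-2\right)^{n}}{7} - \frac{5 \cdot 5^{n}}{7}.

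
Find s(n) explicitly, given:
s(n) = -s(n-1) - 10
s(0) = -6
First-order linear non-homogeneous.
Homogeneous solution: s_h(n) = A·(-1)^n.
Try constant particular solution s_p = K: K = -K - 10 ⇒ K = -5.
General: s(n) = A·(-1)^n - 5.
Apply s(0) = -6: A - 5 = -6 ⇒ A = -1.
So s(n) = - \left(-1\right)^{n} - 5.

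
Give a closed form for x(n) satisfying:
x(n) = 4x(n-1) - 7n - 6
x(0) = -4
First-order linear with linear forcing.
Homogeneous solution: x_h(n) = A·(4)^n.
Try particular x_p(n) = pn + q. Substituting:
  pn + q = 4(p(n-1) + q) - 7n - 6.
Matching the n-coefficient: p = 4p - 7 ⇒ p = \frac{7}{3}.
Matching constants: q = -4p + 4q - 6 ⇒ q = \frac{46}{9}.
General: x(n) = A·(4)^n + \frac{7 n}{3} + \frac{46}{9}.
Apply x(0) = -4: A + \frac{46}{9} = -4 ⇒ A = - \frac{82}{9}.
So x(n) = - \frac{82 \cdot 4^{n}}{9} + \frac{7 n}{3} + \frac{46}{9}.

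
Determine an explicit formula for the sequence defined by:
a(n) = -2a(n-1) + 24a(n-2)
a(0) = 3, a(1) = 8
Characteristic equation: x² + 2x - 24 = 0, which factors as (x - (-6))(x - (4)) = 0.
Roots r₁ = -6, r₂ = 4 (distinct).
General solution: a(n) = A·(-6)^n + B·(4)^n.
From a(0) = 3: A + B = 3.
From a(1) = 8: -6A + 4B = 8.
Solving: A = \frac{2}{5}, B = \frac{13}{5}.
So a(n) = \frac{2 \left(-6\right)^{n}}{5} + \frac{13 \cdot 4^{n}}{5}.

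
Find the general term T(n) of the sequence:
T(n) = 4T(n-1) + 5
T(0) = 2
First-order linear non-homogeneous.
Homogeneous solution: T_h(n) = A·(4)^n.
Try constant particular solution T_p = K: K = 4K + 5 ⇒ K = - \frac{5}{3}.
General: T(n) = A·(4)^n - \frac{5}{3}.
Apply T(0) = 2: A - \frac{5}{3} = 2 ⇒ A = \frac{11}{3}.
So T(n) = \frac{11 \cdot 4^{n}}{3} - \frac{5}{3}.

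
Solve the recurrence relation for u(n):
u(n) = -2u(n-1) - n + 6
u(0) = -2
First-order linear with linear forcing.
Homogeneous solution: u_h(n) = A·(-2)^n.
Try particular u_p(n) = pn + q. Substituting:
  pn + q = -2(p(n-1) + q) - n + 6.
Matching the n-coefficient: p = -2p - 1 ⇒ p = - \frac{1}{3}.
Matching constants: q = 2p - 2q + 6 ⇒ q = \frac{16}{9}.
General: u(n) = A·(-2)^n - \frac{n}{3} + \frac{16}{9}.
Apply u(0) = -2: A + \frac{16}{9} = -2 ⇒ A = - \frac{34}{9}.
So u(n) = - \frac{34 \left(-2\right)^{n}}{9} - \frac{n}{3} + \frac{16}{9}.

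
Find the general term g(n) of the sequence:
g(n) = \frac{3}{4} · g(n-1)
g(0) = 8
Pure geometric recurrence with ratio \frac{3}{4}.
By induction g(n) = g(0) · (\frac{3}{4})^n = 8 \left(\frac{3}{4}\right)^{n}.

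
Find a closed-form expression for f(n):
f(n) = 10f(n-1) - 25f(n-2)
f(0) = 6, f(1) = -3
Characteristic equation: x² - 10x + 25 = 0, which is (x - (5))².
Repeated root r = 5.
General solution: f(n) = (A + Bn)·(5)^n.
From f(0) = 6: A = 6.
From f(1) = -3: (A + B)·(5) = -3 ⇒ B = - \frac{33}{5}.
So f(n) = \left(6 - \frac{33 n}{5}\right) \cdot (5)^n.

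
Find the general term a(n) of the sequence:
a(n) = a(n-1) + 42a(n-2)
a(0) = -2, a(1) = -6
Characteristic equation: x² - x - 42 = 0, which factors as (x - (-6))(x - (7)) = 0.
Roots r₁ = -6, r₂ = 7 (distinct).
General solution: a(n) = A·(-6)^n + B·(7)^n.
From a(0) = -2: A + B = -2.
From a(1) = -6: -6A + 7B = -6.
Solving: A = - \frac{8}{13}, B = - \frac{18}{13}.
So a(n) = - \frac{8 \left(-6\right)^{n}}{13} - \frac{18 \cdot 7^{n}}{13}.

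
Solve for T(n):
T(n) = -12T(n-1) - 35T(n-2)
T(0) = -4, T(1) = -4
Characteristic equation: x² + 12x + 35 = 0, which factors as (x - (-7))(x - (-5)) = 0.
Roots r₁ = -7, r₂ = -5 (distinct).
General solution: T(n) = A·(-7)^n + B·(-5)^n.
From T(0) = -4: A + B = -4.
From T(1) = -4: -7A - 5B = -4.
Solving: A = 12, B = -16.
So T(n) = - 16 \left(-5\right)^{n} + 12 \left(-7\right)^{n}.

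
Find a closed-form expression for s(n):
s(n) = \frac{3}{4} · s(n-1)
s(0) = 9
Pure geometric recurrence with ratio \frac{3}{4}.
By induction s(n) = s(0) · (\frac{3}{4})^n = 9 \left(\frac{3}{4}\right)^{n}.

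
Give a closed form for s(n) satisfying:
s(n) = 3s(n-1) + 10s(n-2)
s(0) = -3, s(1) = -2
Characteristic equation: x² - 3x - 10 = 0, which factors as (x - (5))(x - (-2)) = 0.
Roots r₁ = 5, r₂ = -2 (distinct).
General solution: s(n) = A·(5)^n + B·(-2)^n.
From s(0) = -3: A + B = -3.
From s(1) = -2: 5A - 2B = -2.
Solving: A = - \frac{8}{7}, B = - \frac{13}{7}.
So s(n) = - \frac{13 \left(-2\right)^{n}}{7} - \frac{8 \cdot 5^{n}}{7}.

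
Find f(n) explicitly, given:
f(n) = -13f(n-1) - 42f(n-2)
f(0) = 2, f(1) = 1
Characteristic equation: x² + 13x + 42 = 0, which factors as (x - (-7))(x - (-6)) = 0.
Roots r₁ = -7, r₂ = -6 (distinct).
General solution: f(n) = A·(-7)^n + B·(-6)^n.
From f(0) = 2: A + B = 2.
From f(1) = 1: -7A - 6B = 1.
Solving: A = -13, B = 15.
So f(n) = 15 \left(-6\right)^{n} - 13 \left(-7\right)^{n}.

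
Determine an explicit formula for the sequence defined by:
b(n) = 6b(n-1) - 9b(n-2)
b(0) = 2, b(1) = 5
Characteristic equation: x² - 6x + 9 = 0, which is (x - (3))².
Repeated root r = 3.
General solution: b(n) = (A + Bn)·(3)^n.
From b(0) = 2: A = 2.
From b(1) = 5: (A + B)·(3) = 5 ⇒ B = - \frac{1}{3}.
So b(n) = \left(2 - \frac{n}{3}\right) \cdot (3)^n.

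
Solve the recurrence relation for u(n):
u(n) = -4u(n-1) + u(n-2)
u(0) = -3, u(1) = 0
Characteristic equation: x² + 4x - 1 = 0.
Discriminant Δ = (-4)² + 4·(1) = 20.
Roots r₁,₂ = (-4 ± √20)/2, so r₁ = -2 + \sqrt{5}, r₂ = - \sqrt{5} - 2.
General solution: u(n) = A·r₁^n + B·r₂^n.
From the initial conditions, A + B = -3 and r₁A + r₂B = 0.
Since r₁ - r₂ = √20: A = (0 - (-3)r₂)/√20 = - \frac{3}{2} - \frac{3 \sqrt{5}}{5}, and B = -3 - A = - \frac{3}{2} + \frac{3 \sqrt{5}}{5}.
So u(n) = \left(- \frac{3}{2} - \frac{3 \sqrt{5}}{5}\right)\left(-2 + \sqrt{5}\right)^n + \left(- \frac{3}{2} + \frac{3 \sqrt{5}}{5}\right)\left(- \sqrt{5} - 2\right)^n.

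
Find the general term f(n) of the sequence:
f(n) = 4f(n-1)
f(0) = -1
This is a homogeneous first-order recurrence with ratio 4.
By induction f(n) = f(0) · (4)^n = - 4^{n}.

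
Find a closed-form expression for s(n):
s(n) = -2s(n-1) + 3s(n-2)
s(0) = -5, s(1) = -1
Characteristic equation: x² + 2x - 3 = 0, which factors as (x - (-3))(x - (1)) = 0.
Roots r₁ = -3, r₂ = 1 (distinct).
General solution: s(n) = A·(-3)^n + B·(1)^n.
From s(0) = -5: A + B = -5.
From s(1) = -1: -3A + B = -1.
Solving: A = -1, B = -4.
So s(n) = - \left(-3\right)^{n} - 4.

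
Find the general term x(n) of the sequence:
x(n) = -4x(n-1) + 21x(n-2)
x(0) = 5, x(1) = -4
Characteristic equation: x² + 4x - 21 = 0, which factors as (x - (3))(x - (-7)) = 0.
Roots r₁ = 3, r₂ = -7 (distinct).
General solution: x(n) = A·(3)^n + B·(-7)^n.
From x(0) = 5: A + B = 5.
From x(1) = -4: 3A - 7B = -4.
Solving: A = \frac{31}{10}, B = \frac{19}{10}.
So x(n) = \frac{19 \left(-7\right)^{n}}{10} + \frac{31 \cdot 3^{n}}{10}.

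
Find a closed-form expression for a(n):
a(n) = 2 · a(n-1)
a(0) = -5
Pure geometric recurrence with ratio 2.
By induction a(n) = a(0) · (2)^n = - 5 \cdot 2^{n}.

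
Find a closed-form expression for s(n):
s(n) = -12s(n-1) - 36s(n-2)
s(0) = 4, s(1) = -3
Characteristic equation: x² + 12x + 36 = 0, which is (x - (-6))².
Repeated root r = -6.
General solution: s(n) = (A + Bn)·(-6)^n.
From s(0) = 4: A = 4.
From s(1) = -3: (A + B)·(-6) = -3 ⇒ B = - \frac{7}{2}.
So s(n) = \left(4 - \frac{7 n}{2}\right) \cdot (-6)^n.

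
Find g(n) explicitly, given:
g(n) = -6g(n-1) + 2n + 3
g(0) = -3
First-order linear with linear forcing.
Homogeneous solution: g_h(n) = A·(-6)^n.
Try particular g_p(n) = pn + q. Substituting:
  pn + q = -6(p(n-1) + q) + 2n + 3.
Matching the n-coefficient: p = -6p + 2 ⇒ p = \frac{2}{7}.
Matching constants: q = 6p - 6q + 3 ⇒ q = \frac{33}{49}.
General: g(n) = A·(-6)^n + \frac{2 n}{7} + \frac{33}{49}.
Apply g(0) = -3: A + \frac{33}{49} = -3 ⇒ A = - \frac{180}{49}.
So g(n) = - \frac{180 \left(-6\right)^{n}}{49} + \frac{2 n}{7} + \frac{33}{49}.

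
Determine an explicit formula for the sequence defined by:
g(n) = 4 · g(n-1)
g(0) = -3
Pure geometric recurrence with ratio 4.
By induction g(n) = g(0) · (4)^n = - 3 \cdot 4^{n}.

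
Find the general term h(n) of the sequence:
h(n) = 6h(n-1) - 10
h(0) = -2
First-order linear non-homogeneous.
Homogeneous solution: h_h(n) = A·(6)^n.
Try constant particular solution h_p = K: K = 6K - 10 ⇒ K = 2.
General: h(n) = A·(6)^n + 2.
Apply h(0) = -2: A + 2 = -2 ⇒ A = -4.
So h(n) = 2 - 4 \cdot 6^{n}.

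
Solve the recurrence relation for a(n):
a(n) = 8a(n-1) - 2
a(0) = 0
First-order linear non-homogeneous.
Homogeneous solution: a_h(n) = A·(8)^n.
Try constant particular solution a_p = K: K = 8K - 2 ⇒ K = \frac{2}{7}.
General: a(n) = A·(8)^n + \frac{2}{7}.
Apply a(0) = 0: A + \frac{2}{7} = 0 ⇒ A = - \frac{2}{7}.
So a(n) = \frac{2}{7} - \frac{2 \cdot 8^{n}}{7}.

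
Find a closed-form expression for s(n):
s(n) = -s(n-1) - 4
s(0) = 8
First-order linear non-homogeneous.
Homogeneous solution: s_h(n) = A·(-1)^n.
Try constant particular solution s_p = K: K = -K - 4 ⇒ K = -2.
General: s(n) = A·(-1)^n - 2.
Apply s(0) = 8: A - 2 = 8 ⇒ A = 10.
So s(n) = 10 \left(-1\right)^{n} - 2.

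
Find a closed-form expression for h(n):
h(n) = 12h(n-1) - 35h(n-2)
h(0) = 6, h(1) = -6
Characteristic equation: x² - 12x + 35 = 0, which factors as (x - (5))(x - (7)) = 0.
Roots r₁ = 5, r₂ = 7 (distinct).
General solution: h(n) = A·(5)^n + B·(7)^n.
From h(0) = 6: A + B = 6.
From h(1) = -6: 5A + 7B = -6.
Solving: A = 24, B = -18.
So h(n) = 24 \cdot 5^{n} - 18 \cdot 7^{n}.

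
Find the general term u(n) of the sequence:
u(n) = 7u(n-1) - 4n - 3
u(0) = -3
First-order linear with linear forcing.
Homogeneous solution: u_h(n) = A·(7)^n.
Try particular u_p(n) = pn + q. Substituting:
  pn + q = 7(p(n-1) + q) - 4n - 3.
Matching the n-coefficient: p = 7p - 4 ⇒ p = \frac{2}{3}.
Matching constants: q = -7p + 7q - 3 ⇒ q = \frac{23}{18}.
General: u(n) = A·(7)^n + \frac{2 n}{3} + \frac{23}{18}.
Apply u(0) = -3: A + \frac{23}{18} = -3 ⇒ A = - \frac{77}{18}.
So u(n) = - \frac{77 \cdot 7^{n}}{18} + \frac{2 n}{3} + \frac{23}{18}.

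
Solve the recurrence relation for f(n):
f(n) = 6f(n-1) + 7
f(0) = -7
First-order linear non-homogeneous.
Homogeneous solution: f_h(n) = A·(6)^n.
Try constant particular solution f_p = K: K = 6K + 7 ⇒ K = - \frac{7}{5}.
General: f(n) = A·(6)^n - \frac{7}{5}.
Apply f(0) = -7: A - \frac{7}{5} = -7 ⇒ A = - \frac{28}{5}.
So f(n) = - \frac{28 \cdot 6^{n}}{5} - \frac{7}{5}.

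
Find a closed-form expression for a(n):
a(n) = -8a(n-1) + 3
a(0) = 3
First-order linear non-homogeneous.
Homogeneous solution: a_h(n) = A·(-8)^n.
Try constant particular solution a_p = K: K = -8K + 3 ⇒ K = \frac{1}{3}.
General: a(n) = A·(-8)^n + \frac{1}{3}.
Apply a(0) = 3: A + \frac{1}{3} = 3 ⇒ A = \frac{8}{3}.
So a(n) = \frac{8 \left(-8\right)^{n}}{3} + \frac{1}{3}.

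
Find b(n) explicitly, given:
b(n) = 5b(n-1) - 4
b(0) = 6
First-order linear non-homogeneous.
Homogeneous solution: b_h(n) = A·(5)^n.
Try constant particular solution b_p = K: K = 5K - 4 ⇒ K = 1.
General: b(n) = A·(5)^n + 1.
Apply b(0) = 6: A + 1 = 6 ⇒ A = 5.
So b(n) = 5 \cdot 5^{n} + 1.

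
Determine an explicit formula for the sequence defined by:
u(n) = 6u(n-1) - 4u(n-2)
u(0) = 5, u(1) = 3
Characteristic equation: x² - 6x + 4 = 0.
Discriminant Δ = (6)² + 4·(-4) = 20.
Roots r₁,₂ = (6 ± √20)/2, so r₁ = \sqrt{5} + 3, r₂ = 3 - \sqrt{5}.
General solution: u(n) = A·r₁^n + B·r₂^n.
From the initial conditions, A + B = 5 and r₁A + r₂B = 3.
Since r₁ - r₂ = √20: A = (3 - (5)r₂)/√20 = \frac{5}{2} - \frac{6 \sqrt{5}}{5}, and B = 5 - A = \frac{5}{2} + \frac{6 \sqrt{5}}{5}.
So u(n) = \left(\frac{5}{2} - \frac{6 \sqrt{5}}{5}\right)\left(\sqrt{5} + 3\right)^n + \left(\frac{5}{2} + \frac{6 \sqrt{5}}{5}\right)\left(3 - \sqrt{5}\right)^n.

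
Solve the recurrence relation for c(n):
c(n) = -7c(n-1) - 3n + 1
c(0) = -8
First-order linear with linear forcing.
Homogeneous solution: c_h(n) = A·(-7)^n.
Try particular c_p(n) = pn + q. Substituting:
  pn + q = -7(p(n-1) + q) - 3n + 1.
Matching the n-coefficient: p = -7p - 3 ⇒ p = - \frac{3}{8}.
Matching constants: q = 7p - 7q + 1 ⇒ q = - \frac{13}{64}.
General: c(n) = A·(-7)^n - \frac{3 n}{8} - \frac{13}{64}.
Apply c(0) = -8: A - \frac{13}{64} = -8 ⇒ A = - \frac{499}{64}.
So c(n) = - \frac{499 \left(-7\right)^{n}}{64} - \frac{3 n}{8} - \frac{13}{64}.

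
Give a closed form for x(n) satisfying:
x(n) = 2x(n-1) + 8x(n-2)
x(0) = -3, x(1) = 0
Characteristic equation: x² - 2x - 8 = 0, which factors as (x - (-2))(x - (4)) = 0.
Roots r₁ = -2, r₂ = 4 (distinct).
General solution: x(n) = A·(-2)^n + B·(4)^n.
From x(0) = -3: A + B = -3.
From x(1) = 0: -2A + 4B = 0.
Solving: A = -2, B = -1.
So x(n) = - 2 \left(-2\right)^{n} - 4^{n}.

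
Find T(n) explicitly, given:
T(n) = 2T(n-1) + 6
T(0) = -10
First-order linear non-homogeneous.
Homogeneous solution: T_h(n) = A·(2)^n.
Try constant particular solution T_p = K: K = 2K + 6 ⇒ K = -6.
General: T(n) = A·(2)^n - 6.
Apply T(0) = -10: A - 6 = -10 ⇒ A = -4.
So T(n) = - 4 \cdot 2^{n} - 6.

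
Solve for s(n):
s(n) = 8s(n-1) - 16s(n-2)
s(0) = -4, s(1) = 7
Characteristic equation: x² - 8x + 16 = 0, which is (x - (4))².
Repeated root r = 4.
General solution: s(n) = (A + Bn)·(4)^n.
From s(0) = -4: A = -4.
From s(1) = 7: (A + B)·(4) = 7 ⇒ B = \frac{23}{4}.
So s(n) = \left(\frac{23 n}{4} - 4\right) \cdot (4)^n.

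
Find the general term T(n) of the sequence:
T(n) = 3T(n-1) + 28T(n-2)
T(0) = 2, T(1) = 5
Characteristic equation: x² - 3x - 28 = 0, which factors as (x - (-4))(x - (7)) = 0.
Roots r₁ = -4, r₂ = 7 (distinct).
General solution: T(n) = A·(-4)^n + B·(7)^n.
From T(0) = 2: A + B = 2.
From T(1) = 5: -4A + 7B = 5.
Solving: A = \frac{9}{11}, B = \frac{13}{11}.
So T(n) = \frac{9 \left(-4\right)^{n}}{11} + \frac{13 \cdot 7^{n}}{11}.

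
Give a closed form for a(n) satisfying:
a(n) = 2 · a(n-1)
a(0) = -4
Pure geometric recurrence with ratio 2.
By induction a(n) = a(0) · (2)^n = - 4 \cdot 2^{n}.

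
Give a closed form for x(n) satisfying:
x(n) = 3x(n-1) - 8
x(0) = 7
First-order linear non-homogeneous.
Homogeneous solution: x_h(n) = A·(3)^n.
Try constant particular solution x_p = K: K = 3K - 8 ⇒ K = 4.
General: x(n) = A·(3)^n + 4.
Apply x(0) = 7: A + 4 = 7 ⇒ A = 3.
So x(n) = 3 \cdot 3^{n} + 4.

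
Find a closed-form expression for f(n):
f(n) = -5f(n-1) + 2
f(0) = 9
First-order linear non-homogeneous.
Homogeneous solution: f_h(n) = A·(-5)^n.
Try constant particular solution f_p = K: K = -5K + 2 ⇒ K = \frac{1}{3}.
General: f(n) = A·(-5)^n + \frac{1}{3}.
Apply f(0) = 9: A + \frac{1}{3} = 9 ⇒ A = \frac{26}{3}.
So f(n) = \frac{26 \left(-5\right)^{n}}{3} + \frac{1}{3}.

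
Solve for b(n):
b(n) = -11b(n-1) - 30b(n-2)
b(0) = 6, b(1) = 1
Characteristic equation: x² + 11x + 30 = 0, which factors as (x - (-5))(x - (-6)) = 0.
Roots r₁ = -5, r₂ = -6 (distinct).
General solution: b(n) = A·(-5)^n + B·(-6)^n.
From b(0) = 6: A + B = 6.
From b(1) = 1: -5A - 6B = 1.
Solving: A = 37, B = -31.
So b(n) = 37 \left(-5\right)^{n} - 31 \left(-6\right)^{n}.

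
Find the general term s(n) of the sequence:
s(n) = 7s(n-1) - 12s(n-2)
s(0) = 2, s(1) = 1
Characteristic equation: x² - 7x + 12 = 0, which factors as (x - (4))(x - (3)) = 0.
Roots r₁ = 4, r₂ = 3 (distinct).
General solution: s(n) = A·(4)^n + B·(3)^n.
From s(0) = 2: A + B = 2.
From s(1) = 1: 4A + 3B = 1.
Solving: A = -5, B = 7.
So s(n) = 7 \cdot 3^{n} - 5 \cdot 4^{n}.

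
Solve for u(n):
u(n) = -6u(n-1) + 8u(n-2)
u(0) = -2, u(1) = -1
Characteristic equation: x² + 6x - 8 = 0.
Discriminant Δ = (-6)² + 4·(8) = 68.
Roots r₁,₂ = (-6 ± √68)/2, so r₁ = -3 + \sqrt{17}, r₂ = - \sqrt{17} - 3.
General solution: u(n) = A·r₁^n + B·r₂^n.
From the initial conditions, A + B = -2 and r₁A + r₂B = -1.
Since r₁ - r₂ = √68: A = (-1 - (-2)r₂)/√68 = -1 - \frac{7 \sqrt{17}}{34}, and B = -2 - A = -1 + \frac{7 \sqrt{17}}{34}.
So u(n) = \left(-1 - \frac{7 \sqrt{17}}{34}\right)\left(-3 + \sqrt{17}\right)^n + \left(-1 + \frac{7 \sqrt{17}}{34}\right)\left(- \sqrt{17} - 3\right)^n.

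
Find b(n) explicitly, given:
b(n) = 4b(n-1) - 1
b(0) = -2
First-order linear non-homogeneous.
Homogeneous solution: b_h(n) = A·(4)^n.
Try constant particular solution b_p = K: K = 4K - 1 ⇒ K = \frac{1}{3}.
General: b(n) = A·(4)^n + \frac{1}{3}.
Apply b(0) = -2: A + \frac{1}{3} = -2 ⇒ A = - \frac{7}{3}.
So b(n) = \frac{1}{3} - \frac{7 \cdot 4^{n}}{3}.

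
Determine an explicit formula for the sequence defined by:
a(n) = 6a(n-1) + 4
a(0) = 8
First-order linear non-homogeneous.
Homogeneous solution: a_h(n) = A·(6)^n.
Try constant particular solution a_p = K: K = 6K + 4 ⇒ K = - \frac{4}{5}.
General: a(n) = A·(6)^n - \frac{4}{5}.
Apply a(0) = 8: A - \frac{4}{5} = 8 ⇒ A = \frac{44}{5}.
So a(n) = \frac{44 \cdot 6^{n}}{5} - \frac{4}{5}.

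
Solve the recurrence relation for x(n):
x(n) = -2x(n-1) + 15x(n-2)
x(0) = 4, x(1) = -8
Characteristic equation: x² + 2x - 15 = 0, which factors as (x - (3))(x - (-5)) = 0.
Roots r₁ = 3, r₂ = -5 (distinct).
General solution: x(n) = A·(3)^n + B·(-5)^n.
From x(0) = 4: A + B = 4.
From x(1) = -8: 3A - 5B = -8.
Solving: A = \frac{3}{2}, B = \frac{5}{2}.
So x(n) = \frac{5 \left(-5\right)^{n}}{2} + \frac{3 \cdot 3^{n}}{2}.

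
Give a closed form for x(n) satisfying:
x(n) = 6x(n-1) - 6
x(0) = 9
First-order linear non-homogeneous.
Homogeneous solution: x_h(n) = A·(6)^n.
Try constant particular solution x_p = K: K = 6K - 6 ⇒ K = \frac{6}{5}.
General: x(n) = A·(6)^n + \frac{6}{5}.
Apply x(0) = 9: A + \frac{6}{5} = 9 ⇒ A = \frac{39}{5}.
So x(n) = \frac{39 \cdot 6^{n}}{5} + \frac{6}{5}.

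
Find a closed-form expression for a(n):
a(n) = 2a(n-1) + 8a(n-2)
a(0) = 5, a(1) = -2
Characteristic equation: x² - 2x - 8 = 0, which factors as (x - (-2))(x - (4)) = 0.
Roots r₁ = -2, r₂ = 4 (distinct).
General solution: a(n) = A·(-2)^n + B·(4)^n.
From a(0) = 5: A + B = 5.
From a(1) = -2: -2A + 4B = -2.
Solving: A = \frac{11}{3}, B = \frac{4}{3}.
So a(n) = \frac{11 \left(-2\right)^{n}}{3} + \frac{4 \cdot 4^{n}}{3}.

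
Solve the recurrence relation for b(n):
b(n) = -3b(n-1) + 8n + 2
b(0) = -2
First-order linear with linear forcing.
Homogeneous solution: b_h(n) = A·(-3)^n.
Try particular b_p(n) = pn + q. Substituting:
  pn + q = -3(p(n-1) + q) + 8n + 2.
Matching the n-coefficient: p = -3p + 8 ⇒ p = 2.
Matching constants: q = 3p - 3q + 2 ⇒ q = 2.
General: b(n) = A·(-3)^n + 2 n + 2.
Apply b(0) = -2: A + 2 = -2 ⇒ A = -4.
So b(n) = - 4 \left(-3\right)^{n} + 2 n + 2.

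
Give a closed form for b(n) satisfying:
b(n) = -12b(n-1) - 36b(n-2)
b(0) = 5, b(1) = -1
Characteristic equation: x² + 12x + 36 = 0, which is (x - (-6))².
Repeated root r = -6.
General solution: b(n) = (A + Bn)·(-6)^n.
From b(0) = 5: A = 5.
From b(1) = -1: (A + B)·(-6) = -1 ⇒ B = - \frac{29}{6}.
So b(n) = \left(5 - \frac{29 n}{6}\right) \cdot (-6)^n.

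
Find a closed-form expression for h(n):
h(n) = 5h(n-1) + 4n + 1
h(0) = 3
First-order linear with linear forcing.
Homogeneous solution: h_h(n) = A·(5)^n.
Try particular h_p(n) = pn + q. Substituting:
  pn + q = 5(p(n-1) + q) + 4n + 1.
Matching the n-coefficient: p = 5p + 4 ⇒ p = -1.
Matching constants: q = -5p + 5q + 1 ⇒ q = - \frac{3}{2}.
General: h(n) = A·(5)^n - n - \frac{3}{2}.
Apply h(0) = 3: A - \frac{3}{2} = 3 ⇒ A = \frac{9}{2}.
So h(n) = \frac{9 \cdot 5^{n}}{2} - n - \frac{3}{2}.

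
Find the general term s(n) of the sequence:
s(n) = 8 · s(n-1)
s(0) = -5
Pure geometric recurrence with ratio 8.
By induction s(n) = s(0) · (8)^n = - 5 \cdot 8^{n}.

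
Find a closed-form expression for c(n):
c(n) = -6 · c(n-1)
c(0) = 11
Pure geometric recurrence with ratio -6.
By induction c(n) = c(0) · (-6)^n = 11 \left(-6\right)^{n}.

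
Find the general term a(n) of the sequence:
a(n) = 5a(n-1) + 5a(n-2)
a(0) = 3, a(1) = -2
Characteristic equation: x² - 5x - 5 = 0.
Discriminant Δ = (5)² + 4·(5) = 45.
Roots r₁,₂ = (5 ± √45)/2, so r₁ = \frac{5}{2} + \frac{3 \sqrt{5}}{2}, r₂ = \frac{5}{2} - \frac{3 \sqrt{5}}{2}.
General solution: a(n) = A·r₁^n + B·r₂^n.
From the initial conditions, A + B = 3 and r₁A + r₂B = -2.
Since r₁ - r₂ = √45: A = (-2 - (3)r₂)/√45 = \frac{3}{2} - \frac{19 \sqrt{5}}{30}, and B = 3 - A = \frac{19 \sqrt{5}}{30} + \frac{3}{2}.
So a(n) = \left(\frac{3}{2} - \frac{19 \sqrt{5}}{30}\right)\left(\frac{5}{2} + \frac{3 \sqrt{5}}{2}\right)^n + \left(\frac{19 \sqrt{5}}{30} + \frac{3}{2}\right)\left(\frac{5}{2} - \frac{3 \sqrt{5}}{2}\right)^n.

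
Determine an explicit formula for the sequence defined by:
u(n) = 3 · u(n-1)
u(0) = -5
Pure geometric recurrence with ratio 3.
By induction u(n) = u(0) · (3)^n = - 5 \cdot 3^{n}.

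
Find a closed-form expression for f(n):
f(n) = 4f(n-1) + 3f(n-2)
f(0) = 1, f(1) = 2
Characteristic equation: x² - 4x - 3 = 0.
Discriminant Δ = (4)² + 4·(3) = 28.
Roots r₁,₂ = (4 ± √28)/2, so r₁ = 2 + \sqrt{7}, r₂ = 2 - \sqrt{7}.
General solution: f(n) = A·r₁^n + B·r₂^n.
From the initial conditions, A + B = 1 and r₁A + r₂B = 2.
Since r₁ - r₂ = √28: A = (2 - (1)r₂)/√28 = \frac{1}{2}, and B = 1 - A = \frac{1}{2}.
So f(n) = \left(\frac{1}{2}\right)\left(2 + \sqrt{7}\right)^n + \left(\frac{1}{2}\right)\left(2 - \sqrt{7}\right)^n.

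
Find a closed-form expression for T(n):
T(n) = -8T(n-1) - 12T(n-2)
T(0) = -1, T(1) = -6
Characteristic equation: x² + 8x + 12 = 0, which factors as (x - (-2))(x - (-6)) = 0.
Roots r₁ = -2, r₂ = -6 (distinct).
General solution: T(n) = A·(-2)^n + B·(-6)^n.
From T(0) = -1: A + B = -1.
From T(1) = -6: -2A - 6B = -6.
Solving: A = -3, B = 2.
So T(n) = - 3 \left(-2\right)^{n} + 2 \left(-6\right)^{n}.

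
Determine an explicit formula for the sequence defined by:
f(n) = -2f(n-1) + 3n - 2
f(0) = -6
First-order linear with linear forcing.
Homogeneous solution: f_h(n) = A·(-2)^n.
Try particular f_p(n) = pn + q. Substituting:
  pn + q = -2(p(n-1) + q) + 3n - 2.
Matching the n-coefficient: p = -2p + 3 ⇒ p = 1.
Matching constants: q = 2p - 2q - 2 ⇒ q = 0.
General: f(n) = A·(-2)^n + n + 0.
Apply f(0) = -6: A + 0 = -6 ⇒ A = -6.
So f(n) = - 6 \left(-2\right)^{n} + n.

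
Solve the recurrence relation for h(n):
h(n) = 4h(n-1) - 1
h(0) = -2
First-order linear non-homogeneous.
Homogeneous solution: h_h(n) = A·(4)^n.
Try constant particular solution h_p = K: K = 4K - 1 ⇒ K = \frac{1}{3}.
General: h(n) = A·(4)^n + \frac{1}{3}.
Apply h(0) = -2: A + \frac{1}{3} = -2 ⇒ A = - \frac{7}{3}.
So h(n) = \frac{1}{3} - \frac{7 \cdot 4^{n}}{3}.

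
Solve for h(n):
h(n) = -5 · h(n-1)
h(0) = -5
Pure geometric recurrence with ratio -5.
By induction h(n) = h(0) · (-5)^n = - 5 \left(-5\right)^{n}.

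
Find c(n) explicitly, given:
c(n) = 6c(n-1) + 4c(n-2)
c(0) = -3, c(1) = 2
Characteristic equation: x² - 6x - 4 = 0.
Discriminant Δ = (6)² + 4·(4) = 52.
Roots r₁,₂ = (6 ± √52)/2, so r₁ = 3 + \sqrt{13}, r₂ = 3 - \sqrt{13}.
General solution: c(n) = A·r₁^n + B·r₂^n.
From the initial conditions, A + B = -3 and r₁A + r₂B = 2.
Since r₁ - r₂ = √52: A = (2 - (-3)r₂)/√52 = - \frac{3}{2} + \frac{11 \sqrt{13}}{26}, and B = -3 - A = - \frac{11 \sqrt{13}}{26} - \frac{3}{2}.
So c(n) = \left(- \frac{3}{2} + \frac{11 \sqrt{13}}{26}\right)\left(3 + \sqrt{13}\right)^n + \left(- \frac{11 \sqrt{13}}{26} - \frac{3}{2}\right)\left(3 - \sqrt{13}\right)^n.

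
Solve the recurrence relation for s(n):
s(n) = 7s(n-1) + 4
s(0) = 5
First-order linear non-homogeneous.
Homogeneous solution: s_h(n) = A·(7)^n.
Try constant particular solution s_p = K: K = 7K + 4 ⇒ K = - \frac{2}{3}.
General: s(n) = A·(7)^n - \frac{2}{3}.
Apply s(0) = 5: A - \frac{2}{3} = 5 ⇒ A = \frac{17}{3}.
So s(n) = \frac{17 \cdot 7^{n}}{3} - \frac{2}{3}.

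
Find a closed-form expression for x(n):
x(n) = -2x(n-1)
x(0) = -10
This is a homogeneous first-order recurrence with ratio -2.
By induction x(n) = x(0) · (-2)^n = - 10 \left(-2\right)^{n}.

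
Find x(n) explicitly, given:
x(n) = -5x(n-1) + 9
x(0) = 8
First-order linear non-homogeneous.
Homogeneous solution: x_h(n) = A·(-5)^n.
Try constant particular solution x_p = K: K = -5K + 9 ⇒ K = \frac{3}{2}.
General: x(n) = A·(-5)^n + \frac{3}{2}.
Apply x(0) = 8: A + \frac{3}{2} = 8 ⇒ A = \frac{13}{2}.
So x(n) = \frac{13 \left(-5\right)^{n}}{2} + \frac{3}{2}.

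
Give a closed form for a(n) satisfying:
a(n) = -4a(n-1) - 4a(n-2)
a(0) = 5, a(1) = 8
Characteristic equation: x² + 4x + 4 = 0, which is (x - (-2))².
Repeated root r = -2.
General solution: a(n) = (A + Bn)·(-2)^n.
From a(0) = 5: A = 5.
From a(1) = 8: (A + B)·(-2) = 8 ⇒ B = -9.
So a(n) = \left(5 - 9 n\right) \cdot (-2)^n.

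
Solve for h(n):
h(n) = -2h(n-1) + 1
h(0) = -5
First-order linear non-homogeneous.
Homogeneous solution: h_h(n) = A·(-2)^n.
Try constant particular solution h_p = K: K = -2K + 1 ⇒ K = \frac{1}{3}.
General: h(n) = A·(-2)^n + \frac{1}{3}.
Apply h(0) = -5: A + \frac{1}{3} = -5 ⇒ A = - \frac{16}{3}.
So h(n) = \frac{1}{3} - \frac{16 \left(-2\right)^{n}}{3}.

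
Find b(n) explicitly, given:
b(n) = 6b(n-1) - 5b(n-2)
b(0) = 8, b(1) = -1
Characteristic equation: x² - 6x + 5 = 0, which factors as (x - (5))(x - (1)) = 0.
Roots r₁ = 5, r₂ = 1 (distinct).
General solution: b(n) = A·(5)^n + B·(1)^n.
From b(0) = 8: A + B = 8.
From b(1) = -1: 5A + B = -1.
Solving: A = - \frac{9}{4}, B = \frac{41}{4}.
So b(n) = \frac{41}{4} - \frac{9 \cdot 5^{n}}{4}.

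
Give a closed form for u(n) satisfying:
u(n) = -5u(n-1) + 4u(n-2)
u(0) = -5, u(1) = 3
Characteristic equation: x² + 5x - 4 = 0.
Discriminant Δ = (-5)² + 4·(4) = 41.
Roots r₁,₂ = (-5 ± √41)/2, so r₁ = - \frac{5}{2} + \frac{\sqrt{41}}{2}, r₂ = - \frac{\sqrt{41}}{2} - \frac{5}{2}.
General solution: u(n) = A·r₁^n + B·r₂^n.
From the initial conditions, A + B = -5 and r₁A + r₂B = 3.
Since r₁ - r₂ = √41: A = (3 - (-5)r₂)/√41 = - \frac{5}{2} - \frac{19 \sqrt{41}}{82}, and B = -5 - A = - \frac{5}{2} + \frac{19 \sqrt{41}}{82}.
So u(n) = \left(- \frac{5}{2} - \frac{19 \sqrt{41}}{82}\right)\left(- \frac{5}{2} + \frac{\sqrt{41}}{2}\right)^n + \left(- \frac{5}{2} + \frac{19 \sqrt{41}}{82}\right)\left(- \frac{\sqrt{41}}{2} - \frac{5}{2}\right)^n.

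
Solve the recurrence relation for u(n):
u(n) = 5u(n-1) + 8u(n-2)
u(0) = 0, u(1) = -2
Characteristic equation: x² - 5x - 8 = 0.
Discriminant Δ = (5)² + 4·(8) = 57.
Roots r₁,₂ = (5 ± √57)/2, so r₁ = \frac{5}{2} + \frac{\sqrt{57}}{2}, r₂ = \frac{5}{2} - \frac{\sqrt{57}}{2}.
General solution: u(n) = A·r₁^n + B·r₂^n.
From the initial conditions, A + B = 0 and r₁A + r₂B = -2.
Since r₁ - r₂ = √57: A = (-2 - (0)r₂)/√57 = - \frac{2 \sqrt{57}}{57}, and B = 0 - A = \frac{2 \sqrt{57}}{57}.
So u(n) = \left(- \frac{2 \sqrt{57}}{57}\right)\left(\frac{5}{2} + \frac{\sqrt{57}}{2}\right)^n + \left(\frac{2 \sqrt{57}}{57}\right)\left(\frac{5}{2} - \frac{\sqrt{57}}{2}\right)^n.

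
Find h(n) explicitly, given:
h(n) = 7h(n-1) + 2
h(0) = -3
First-order linear non-homogeneous.
Homogeneous solution: h_h(n) = A·(7)^n.
Try constant particular solution h_p = K: K = 7K + 2 ⇒ K = - \frac{1}{3}.
General: h(n) = A·(7)^n - \frac{1}{3}.
Apply h(0) = -3: A - \frac{1}{3} = -3 ⇒ A = - \frac{8}{3}.
So h(n) = - \frac{8 \cdot 7^{n}}{3} - \frac{1}{3}.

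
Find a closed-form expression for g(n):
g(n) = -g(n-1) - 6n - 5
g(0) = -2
First-order linear with linear forcing.
Homogeneous solution: g_h(n) = A·(-1)^n.
Try particular g_p(n) = pn + q. Substituting:
  pn + q = -(p(n-1) + q) - 6n - 5.
Matching the n-coefficient: p = -p - 6 ⇒ p = -3.
Matching constants: q = p - q - 5 ⇒ q = -4.
General: g(n) = A·(-1)^n - 3 n - 4.
Apply g(0) = -2: A - 4 = -2 ⇒ A = 2.
So g(n) = 2 \left(-1\right)^{n} - 3 n - 4.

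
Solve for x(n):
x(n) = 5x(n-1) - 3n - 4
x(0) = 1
First-order linear with linear forcing.
Homogeneous solution: x_h(n) = A·(5)^n.
Try particular x_p(n) = pn + q. Substituting:
  pn + q = 5(p(n-1) + q) - 3n - 4.
Matching the n-coefficient: p = 5p - 3 ⇒ p = \frac{3}{4}.
Matching constants: q = -5p + 5q - 4 ⇒ q = \frac{31}{16}.
General: x(n) = A·(5)^n + \frac{3 n}{4} + \frac{31}{16}.
Apply x(0) = 1: A + \frac{31}{16} = 1 ⇒ A = - \frac{15}{16}.
So x(n) = - \frac{15 \cdot 5^{n}}{16} + \frac{3 n}{4} + \frac{31}{16}.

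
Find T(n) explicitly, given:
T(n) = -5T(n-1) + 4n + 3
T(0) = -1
First-order linear with linear forcing.
Homogeneous solution: T_h(n) = A·(-5)^n.
Try particular T_p(n) = pn + q. Substituting:
  pn + q = -5(p(n-1) + q) + 4n + 3.
Matching the n-coefficient: p = -5p + 4 ⇒ p = \frac{2}{3}.
Matching constants: q = 5p - 5q + 3 ⇒ q = \frac{19}{18}.
General: T(n) = A·(-5)^n + \frac{2 n}{3} + \frac{19}{18}.
Apply T(0) = -1: A + \frac{19}{18} = -1 ⇒ A = - \frac{37}{18}.
So T(n) = - \frac{37 \left(-5\right)^{n}}{18} + \frac{2 n}{3} + \frac{19}{18}.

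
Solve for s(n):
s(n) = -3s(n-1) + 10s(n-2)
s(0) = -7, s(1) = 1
Characteristic equation: x² + 3x - 10 = 0, which factors as (x - (2))(x - (-5)) = 0.
Roots r₁ = 2, r₂ = -5 (distinct).
General solution: s(n) = A·(2)^n + B·(-5)^n.
From s(0) = -7: A + B = -7.
From s(1) = 1: 2A - 5B = 1.
Solving: A = - \frac{34}{7}, B = - \frac{15}{7}.
So s(n) = - \frac{15 \left(-5\right)^{n}}{7} - \frac{34 \cdot 2^{n}}{7}.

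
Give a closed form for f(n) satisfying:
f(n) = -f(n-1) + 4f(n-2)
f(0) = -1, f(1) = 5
Characteristic equation: x² + x - 4 = 0.
Discriminant Δ = (-1)² + 4·(4) = 17.
Roots r₁,₂ = (-1 ± √17)/2, so r₁ = - \frac{1}{2} + \frac{\sqrt{17}}{2}, r₂ = - \frac{\sqrt{17}}{2} - \frac{1}{2}.
General solution: f(n) = A·r₁^n + B·r₂^n.
From the initial conditions, A + B = -1 and r₁A + r₂B = 5.
Since r₁ - r₂ = √17: A = (5 - (-1)r₂)/√17 = - \frac{1}{2} + \frac{9 \sqrt{17}}{34}, and B = -1 - A = - \frac{9 \sqrt{17}}{34} - \frac{1}{2}.
So f(n) = \left(- \frac{1}{2} + \frac{9 \sqrt{17}}{34}\right)\left(- \frac{1}{2} + \frac{\sqrt{17}}{2}\right)^n + \left(- \frac{9 \sqrt{17}}{34} - \frac{1}{2}\right)\left(- \frac{\sqrt{17}}{2} - \frac{1}{2}\right)^n.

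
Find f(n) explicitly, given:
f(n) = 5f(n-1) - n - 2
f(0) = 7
First-order linear with linear forcing.
Homogeneous solution: f_h(n) = A·(5)^n.
Try particular f_p(n) = pn + q. Substituting:
  pn + q = 5(p(n-1) + q) - n - 2.
Matching the n-coefficient: p = 5p - 1 ⇒ p = \frac{1}{4}.
Matching constants: q = -5p + 5q - 2 ⇒ q = \frac{13}{16}.
General: f(n) = A·(5)^n + \frac{n}{4} + \frac{13}{16}.
Apply f(0) = 7: A + \frac{13}{16} = 7 ⇒ A = \frac{99}{16}.
So f(n) = \frac{99 \cdot 5^{n}}{16} + \frac{n}{4} + \frac{13}{16}.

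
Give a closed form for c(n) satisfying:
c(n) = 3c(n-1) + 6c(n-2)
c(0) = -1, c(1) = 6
Characteristic equation: x² - 3x - 6 = 0.
Discriminant Δ = (3)² + 4·(6) = 33.
Roots r₁,₂ = (3 ± √33)/2, so r₁ = \frac{3}{2} + \frac{\sqrt{33}}{2}, r₂ = \frac{3}{2} - \frac{\sqrt{33}}{2}.
General solution: c(n) = A·r₁^n + B·r₂^n.
From the initial conditions, A + B = -1 and r₁A + r₂B = 6.
Since r₁ - r₂ = √33: A = (6 - (-1)r₂)/√33 = - \frac{1}{2} + \frac{5 \sqrt{33}}{22}, and B = -1 - A = - \frac{5 \sqrt{33}}{22} - \frac{1}{2}.
So c(n) = \left(- \frac{1}{2} + \frac{5 \sqrt{33}}{22}\right)\left(\frac{3}{2} + \frac{\sqrt{33}}{2}\right)^n + \left(- \frac{5 \sqrt{33}}{22} - \frac{1}{2}\right)\left(\frac{3}{2} - \frac{\sqrt{33}}{2}\right)^n.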